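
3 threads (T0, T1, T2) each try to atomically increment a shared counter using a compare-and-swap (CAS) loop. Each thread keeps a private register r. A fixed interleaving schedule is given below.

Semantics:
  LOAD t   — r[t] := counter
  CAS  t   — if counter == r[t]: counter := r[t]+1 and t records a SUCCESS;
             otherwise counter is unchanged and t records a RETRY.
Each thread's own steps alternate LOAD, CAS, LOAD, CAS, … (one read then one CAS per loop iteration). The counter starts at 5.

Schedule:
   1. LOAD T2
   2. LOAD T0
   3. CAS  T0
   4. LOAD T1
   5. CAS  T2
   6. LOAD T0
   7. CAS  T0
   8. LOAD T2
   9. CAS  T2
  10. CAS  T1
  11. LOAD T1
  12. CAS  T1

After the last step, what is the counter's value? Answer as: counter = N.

counter = 9

   1) LOAD T2:  M=5  r_T2=5
   2) LOAD T0:  M=5  r_T0=5
   3) CAS  T0:  M=6  r_T0=5 ✓
   4) LOAD T1:  M=6  r_T1=6
   5) CAS  T2:  M=6  r_T2=5 ✗
   6) LOAD T0:  M=6  r_T0=6
   7) CAS  T0:  M=7  r_T0=6 ✓
   8) LOAD T2:  M=7  r_T2=7
   9) CAS  T2:  M=8  r_T2=7 ✓
  10) CAS  T1:  M=8  r_T1=6 ✗
  11) LOAD T1:  M=8  r_T1=8
  12) CAS  T1:  M=9  r_T1=8 ✓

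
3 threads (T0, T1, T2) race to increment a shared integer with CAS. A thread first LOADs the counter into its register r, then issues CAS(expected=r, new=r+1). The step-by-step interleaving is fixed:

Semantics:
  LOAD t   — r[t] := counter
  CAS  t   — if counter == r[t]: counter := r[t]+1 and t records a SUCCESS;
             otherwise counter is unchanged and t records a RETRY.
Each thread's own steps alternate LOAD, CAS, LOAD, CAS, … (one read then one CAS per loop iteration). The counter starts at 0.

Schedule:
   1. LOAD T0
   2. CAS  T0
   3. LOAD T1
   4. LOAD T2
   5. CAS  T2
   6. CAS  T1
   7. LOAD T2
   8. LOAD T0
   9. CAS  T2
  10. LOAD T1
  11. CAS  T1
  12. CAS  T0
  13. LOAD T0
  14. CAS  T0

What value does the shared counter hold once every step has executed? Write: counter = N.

counter = 5

   1) LOAD T0:  M=0  r_T0=0
   2) CAS  T0:  M=1  r_T0=0 ✓
   3) LOAD T1:  M=1  r_T1=1
   4) LOAD T2:  M=1  r_T2=1
   5) CAS  T2:  M=2  r_T2=1 ✓
   6) CAS  T1:  M=2  r_T1=1 ✗
   7) LOAD T2:  M=2  r_T2=2
   8) LOAD T0:  M=2  r_T0=2
   9) CAS  T2:  M=3  r_T2=2 ✓
  10) LOAD T1:  M=3  r_T1=3
  11) CAS  T1:  M=4  r_T1=3 ✓
  12) CAS  T0:  M=4  r_T0=2 ✗
  13) LOAD T0:  M=4  r_T0=4
  14) CAS  T0:  M=5  r_T0=4 ✓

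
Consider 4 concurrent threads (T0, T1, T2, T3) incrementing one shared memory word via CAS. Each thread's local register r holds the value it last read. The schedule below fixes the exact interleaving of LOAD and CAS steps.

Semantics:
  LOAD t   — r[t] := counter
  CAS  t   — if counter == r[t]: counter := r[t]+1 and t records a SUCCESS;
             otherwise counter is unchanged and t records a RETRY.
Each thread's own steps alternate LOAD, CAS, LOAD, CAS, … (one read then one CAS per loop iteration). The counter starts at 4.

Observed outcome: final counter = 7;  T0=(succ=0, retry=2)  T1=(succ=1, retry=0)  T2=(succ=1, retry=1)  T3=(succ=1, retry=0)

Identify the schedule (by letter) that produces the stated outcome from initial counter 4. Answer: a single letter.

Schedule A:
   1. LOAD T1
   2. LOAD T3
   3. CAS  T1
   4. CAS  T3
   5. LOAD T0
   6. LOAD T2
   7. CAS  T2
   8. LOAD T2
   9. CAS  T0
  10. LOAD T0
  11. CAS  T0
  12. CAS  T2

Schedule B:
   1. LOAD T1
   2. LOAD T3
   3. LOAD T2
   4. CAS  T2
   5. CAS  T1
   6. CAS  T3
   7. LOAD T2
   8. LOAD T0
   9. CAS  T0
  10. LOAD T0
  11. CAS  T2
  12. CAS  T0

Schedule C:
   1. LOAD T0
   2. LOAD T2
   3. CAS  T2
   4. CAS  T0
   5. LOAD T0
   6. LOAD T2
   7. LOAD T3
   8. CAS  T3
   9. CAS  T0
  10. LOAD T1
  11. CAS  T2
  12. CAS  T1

C

Tracing schedule C:
T0 LOAD — after: cnt=4, r=4 — load
T2 LOAD — after: cnt=4, r=4 — load
T2 CAS — after: cnt=5, r=4 — ok
T0 CAS — after: cnt=5, r=4 — retry
T0 LOAD — after: cnt=5, r=5 — load
T2 LOAD — after: cnt=5, r=5 — load
T3 LOAD — after: cnt=5, r=5 — load
T3 CAS — after: cnt=6, r=5 — ok
T0 CAS — after: cnt=6, r=5 — retry
T1 LOAD — after: cnt=6, r=6 — load
T2 CAS — after: cnt=6, r=5 — retry
T1 CAS — after: cnt=7, r=6 — ok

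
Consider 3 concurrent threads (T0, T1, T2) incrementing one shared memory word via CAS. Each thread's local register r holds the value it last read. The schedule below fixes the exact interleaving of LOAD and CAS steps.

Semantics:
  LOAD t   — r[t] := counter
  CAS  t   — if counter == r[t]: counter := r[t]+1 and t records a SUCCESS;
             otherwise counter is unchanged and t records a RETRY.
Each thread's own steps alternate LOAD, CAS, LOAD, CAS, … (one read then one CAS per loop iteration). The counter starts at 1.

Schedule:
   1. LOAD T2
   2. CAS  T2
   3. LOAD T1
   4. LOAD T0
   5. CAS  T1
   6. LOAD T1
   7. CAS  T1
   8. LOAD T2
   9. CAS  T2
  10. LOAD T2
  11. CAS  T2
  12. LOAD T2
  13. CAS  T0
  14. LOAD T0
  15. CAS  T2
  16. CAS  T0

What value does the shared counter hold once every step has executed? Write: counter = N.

1. LOAD T2 → mem=1 r[T2]=1 [LOAD]
2. CAS T2 → mem=2 r[T2]=1 [OK]
3. LOAD T1 → mem=2 r[T1]=2 [LOAD]
4. LOAD T0 → mem=2 r[T0]=2 [LOAD]
5. CAS T1 → mem=3 r[T1]=2 [OK]
6. LOAD T1 → mem=3 r[T1]=3 [LOAD]
7. CAS T1 → mem=4 r[T1]=3 [OK]
8. LOAD T2 → mem=4 r[T2]=4 [LOAD]
9. CAS T2 → mem=5 r[T2]=4 [OK]
10. LOAD T2 → mem=5 r[T2]=5 [LOAD]
11. CAS T2 → mem=6 r[T2]=5 [OK]
12. LOAD T2 → mem=6 r[T2]=6 [LOAD]
13. CAS T0 → mem=6 r[T0]=2 [RETRY]
14. LOAD T0 → mem=6 r[T0]=6 [LOAD]
15. CAS T2 → mem=7 r[T2]=6 [OK]
16. CAS T0 → mem=7 r[T0]=6 [RETRY]

counter = 7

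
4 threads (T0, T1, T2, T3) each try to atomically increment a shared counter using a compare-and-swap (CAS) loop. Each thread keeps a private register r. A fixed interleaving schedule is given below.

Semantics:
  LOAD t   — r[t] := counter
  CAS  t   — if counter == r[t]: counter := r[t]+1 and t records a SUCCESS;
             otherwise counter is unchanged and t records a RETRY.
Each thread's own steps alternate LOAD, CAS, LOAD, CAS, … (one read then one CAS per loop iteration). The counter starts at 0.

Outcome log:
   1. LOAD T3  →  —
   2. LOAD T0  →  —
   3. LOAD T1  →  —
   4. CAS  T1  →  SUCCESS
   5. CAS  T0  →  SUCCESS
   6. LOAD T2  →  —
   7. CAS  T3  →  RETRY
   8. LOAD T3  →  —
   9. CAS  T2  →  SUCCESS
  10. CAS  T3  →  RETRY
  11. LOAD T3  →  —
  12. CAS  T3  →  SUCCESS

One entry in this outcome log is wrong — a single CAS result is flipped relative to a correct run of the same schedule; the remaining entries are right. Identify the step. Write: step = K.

step = 5

Re-executing:
   1) LOAD T3:  M=0  r_T3=0
   2) LOAD T0:  M=0  r_T0=0
   3) LOAD T1:  M=0  r_T1=0
   4) CAS  T1:  M=1  r_T1=0 ✓
   5) CAS  T0:  M=1  r_T0=0 ✗
   6) LOAD T2:  M=1  r_T2=1
   7) CAS  T3:  M=1  r_T3=0 ✗
   8) LOAD T3:  M=1  r_T3=1
   9) CAS  T2:  M=2  r_T2=1 ✓
  10) CAS  T3:  M=2  r_T3=1 ✗
  11) LOAD T3:  M=2  r_T3=2
  12) CAS  T3:  M=3  r_T3=2 ✓
Flip is step 5.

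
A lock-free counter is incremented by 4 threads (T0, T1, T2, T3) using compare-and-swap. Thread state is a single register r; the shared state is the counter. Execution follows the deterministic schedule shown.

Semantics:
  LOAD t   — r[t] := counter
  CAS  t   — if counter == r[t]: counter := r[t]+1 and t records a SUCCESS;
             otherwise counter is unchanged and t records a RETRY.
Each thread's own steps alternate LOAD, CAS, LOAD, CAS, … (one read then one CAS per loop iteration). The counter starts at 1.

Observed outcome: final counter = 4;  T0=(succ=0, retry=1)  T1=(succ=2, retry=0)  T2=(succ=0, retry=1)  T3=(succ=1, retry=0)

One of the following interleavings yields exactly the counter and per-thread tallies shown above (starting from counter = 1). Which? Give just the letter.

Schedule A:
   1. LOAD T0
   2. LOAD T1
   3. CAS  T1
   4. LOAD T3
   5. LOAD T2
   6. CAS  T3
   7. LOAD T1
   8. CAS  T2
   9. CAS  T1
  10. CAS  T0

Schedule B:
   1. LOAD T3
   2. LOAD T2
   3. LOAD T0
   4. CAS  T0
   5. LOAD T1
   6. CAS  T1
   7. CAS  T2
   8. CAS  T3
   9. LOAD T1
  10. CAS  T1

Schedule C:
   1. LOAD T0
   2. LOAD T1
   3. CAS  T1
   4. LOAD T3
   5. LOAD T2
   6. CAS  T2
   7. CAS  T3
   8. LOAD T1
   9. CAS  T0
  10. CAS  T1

Tracing schedule A:
1. LOAD T0 → mem=1 r[T0]=1 [LOAD]
2. LOAD T1 → mem=1 r[T1]=1 [LOAD]
3. CAS T1 → mem=2 r[T1]=1 [OK]
4. LOAD T3 → mem=2 r[T3]=2 [LOAD]
5. LOAD T2 → mem=2 r[T2]=2 [LOAD]
6. CAS T3 → mem=3 r[T3]=2 [OK]
7. LOAD T1 → mem=3 r[T1]=3 [LOAD]
8. CAS T2 → mem=3 r[T2]=2 [RETRY]
9. CAS T1 → mem=4 r[T1]=3 [OK]
10. CAS T0 → mem=4 r[T0]=1 [RETRY]

A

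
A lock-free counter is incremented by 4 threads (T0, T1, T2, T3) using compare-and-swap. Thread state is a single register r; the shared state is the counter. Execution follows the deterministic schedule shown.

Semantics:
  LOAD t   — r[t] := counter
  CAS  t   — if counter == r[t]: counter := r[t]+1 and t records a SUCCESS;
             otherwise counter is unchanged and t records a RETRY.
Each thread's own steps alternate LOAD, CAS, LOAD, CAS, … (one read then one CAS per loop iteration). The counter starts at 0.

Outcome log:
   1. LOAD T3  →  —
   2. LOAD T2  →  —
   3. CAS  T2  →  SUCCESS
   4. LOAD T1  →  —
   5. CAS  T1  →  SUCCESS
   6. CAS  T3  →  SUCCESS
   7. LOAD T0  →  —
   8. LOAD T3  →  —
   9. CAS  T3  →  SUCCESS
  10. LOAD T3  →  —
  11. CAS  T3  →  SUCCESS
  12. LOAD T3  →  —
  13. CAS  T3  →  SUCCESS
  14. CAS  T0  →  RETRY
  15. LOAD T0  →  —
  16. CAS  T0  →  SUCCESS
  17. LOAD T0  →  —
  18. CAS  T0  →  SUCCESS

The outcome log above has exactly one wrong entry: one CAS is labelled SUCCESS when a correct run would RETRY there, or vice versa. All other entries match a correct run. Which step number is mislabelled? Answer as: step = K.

step = 6

Re-executing:
[1] T3.load  rd  (counter 0, T3.r 0)
[2] T2.load  rd  (counter 0, T2.r 0)
[3] T2.cas  hit  (counter 1, T2.r 0)
[4] T1.load  rd  (counter 1, T1.r 1)
[5] T1.cas  hit  (counter 2, T1.r 1)
[6] T3.cas  miss  (counter 2, T3.r 0)
[7] T0.load  rd  (counter 2, T0.r 2)
[8] T3.load  rd  (counter 2, T3.r 2)
[9] T3.cas  hit  (counter 3, T3.r 2)
[10] T3.load  rd  (counter 3, T3.r 3)
[11] T3.cas  hit  (counter 4, T3.r 3)
[12] T3.load  rd  (counter 4, T3.r 4)
[13] T3.cas  hit  (counter 5, T3.r 4)
[14] T0.cas  miss  (counter 5, T0.r 2)
[15] T0.load  rd  (counter 5, T0.r 5)
[16] T0.cas  hit  (counter 6, T0.r 5)
[17] T0.load  rd  (counter 6, T0.r 6)
[18] T0.cas  hit  (counter 7, T0.r 6)
Log disagrees first at step 6.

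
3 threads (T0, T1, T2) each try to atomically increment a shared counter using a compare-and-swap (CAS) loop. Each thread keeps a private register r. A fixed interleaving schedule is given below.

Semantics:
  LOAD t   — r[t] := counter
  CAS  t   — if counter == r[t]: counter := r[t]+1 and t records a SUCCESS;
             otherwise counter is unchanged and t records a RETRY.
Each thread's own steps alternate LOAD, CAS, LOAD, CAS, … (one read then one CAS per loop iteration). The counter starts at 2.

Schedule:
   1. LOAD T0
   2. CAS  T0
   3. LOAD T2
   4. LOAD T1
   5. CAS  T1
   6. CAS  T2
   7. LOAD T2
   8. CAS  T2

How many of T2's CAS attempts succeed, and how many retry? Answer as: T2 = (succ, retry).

T2 = (1, 1)

1. LOAD T0 → mem=2 r[T0]=2 [LOAD]
2. CAS T0 → mem=3 r[T0]=2 [OK]
3. LOAD T2 → mem=3 r[T2]=3 [LOAD]
4. LOAD T1 → mem=3 r[T1]=3 [LOAD]
5. CAS T1 → mem=4 r[T1]=3 [OK]
6. CAS T2 → mem=4 r[T2]=3 [RETRY]
7. LOAD T2 → mem=4 r[T2]=4 [LOAD]
8. CAS T2 → mem=5 r[T2]=4 [OK]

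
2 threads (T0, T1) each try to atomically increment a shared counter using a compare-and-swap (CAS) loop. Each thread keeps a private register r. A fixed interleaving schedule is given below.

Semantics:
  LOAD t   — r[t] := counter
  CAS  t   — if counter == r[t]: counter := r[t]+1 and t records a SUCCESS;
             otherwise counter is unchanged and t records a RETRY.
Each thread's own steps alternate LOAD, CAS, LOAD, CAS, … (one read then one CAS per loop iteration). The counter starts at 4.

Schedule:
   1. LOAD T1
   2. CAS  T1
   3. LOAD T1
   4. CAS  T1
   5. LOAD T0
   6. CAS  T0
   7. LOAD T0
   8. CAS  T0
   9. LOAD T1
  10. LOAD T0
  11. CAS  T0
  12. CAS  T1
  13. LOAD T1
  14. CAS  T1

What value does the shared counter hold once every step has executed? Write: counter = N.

step 1: T1 LOAD ⇒ load; ctr=4 reg=4
step 2: T1 CAS ⇒ ok; ctr=5 reg=4
step 3: T1 LOAD ⇒ load; ctr=5 reg=5
step 4: T1 CAS ⇒ ok; ctr=6 reg=5
step 5: T0 LOAD ⇒ load; ctr=6 reg=6
step 6: T0 CAS ⇒ ok; ctr=7 reg=6
step 7: T0 LOAD ⇒ load; ctr=7 reg=7
step 8: T0 CAS ⇒ ok; ctr=8 reg=7
step 9: T1 LOAD ⇒ load; ctr=8 reg=8
step 10: T0 LOAD ⇒ load; ctr=8 reg=8
step 11: T0 CAS ⇒ ok; ctr=9 reg=8
step 12: T1 CAS ⇒ retry; ctr=9 reg=8
step 13: T1 LOAD ⇒ load; ctr=9 reg=9
step 14: T1 CAS ⇒ ok; ctr=10 reg=9

counter = 10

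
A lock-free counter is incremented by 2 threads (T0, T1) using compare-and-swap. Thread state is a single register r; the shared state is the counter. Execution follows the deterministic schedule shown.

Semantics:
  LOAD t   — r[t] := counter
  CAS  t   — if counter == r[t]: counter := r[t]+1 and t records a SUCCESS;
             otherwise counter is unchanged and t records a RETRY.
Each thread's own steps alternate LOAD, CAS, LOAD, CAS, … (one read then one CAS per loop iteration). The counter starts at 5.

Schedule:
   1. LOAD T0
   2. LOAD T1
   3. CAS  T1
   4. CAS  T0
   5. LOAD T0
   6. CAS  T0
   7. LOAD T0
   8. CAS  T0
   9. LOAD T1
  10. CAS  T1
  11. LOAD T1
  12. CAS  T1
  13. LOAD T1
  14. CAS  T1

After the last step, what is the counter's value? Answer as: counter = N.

T0 LOAD — after: cnt=5, r=5 — load
T1 LOAD — after: cnt=5, r=5 — load
T1 CAS — after: cnt=6, r=5 — ok
T0 CAS — after: cnt=6, r=5 — retry
T0 LOAD — after: cnt=6, r=6 — load
T0 CAS — after: cnt=7, r=6 — ok
T0 LOAD — after: cnt=7, r=7 — load
T0 CAS — after: cnt=8, r=7 — ok
T1 LOAD — after: cnt=8, r=8 — load
T1 CAS — after: cnt=9, r=8 — ok
T1 LOAD — after: cnt=9, r=9 — load
T1 CAS — after: cnt=10, r=9 — ok
T1 LOAD — after: cnt=10, r=10 — load
T1 CAS — after: cnt=11, r=10 — ok

counter = 11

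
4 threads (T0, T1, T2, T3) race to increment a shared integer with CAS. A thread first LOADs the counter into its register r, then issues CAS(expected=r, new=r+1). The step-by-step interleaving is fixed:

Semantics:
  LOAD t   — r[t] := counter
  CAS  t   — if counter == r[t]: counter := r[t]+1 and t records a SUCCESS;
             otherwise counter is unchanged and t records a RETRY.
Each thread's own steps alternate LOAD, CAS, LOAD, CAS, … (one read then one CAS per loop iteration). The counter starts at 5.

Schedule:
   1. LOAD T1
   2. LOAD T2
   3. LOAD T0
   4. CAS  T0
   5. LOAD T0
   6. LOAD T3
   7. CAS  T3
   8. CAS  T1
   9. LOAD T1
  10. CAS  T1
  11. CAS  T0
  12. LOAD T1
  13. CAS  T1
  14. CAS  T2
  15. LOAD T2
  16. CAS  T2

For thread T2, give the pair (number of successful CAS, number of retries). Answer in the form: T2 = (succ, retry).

#1 T1 reads 5
#2 T2 reads 5
#3 T0 reads 5
#4 T0 CAS(5→6) writes; counter now 6
#5 T0 reads 6
#6 T3 reads 6
#7 T3 CAS(6→7) writes; counter now 7
#8 T1 CAS(5→6) fails; counter now 7
#9 T1 reads 7
#10 T1 CAS(7→8) writes; counter now 8
#11 T0 CAS(6→7) fails; counter now 8
#12 T1 reads 8
#13 T1 CAS(8→9) writes; counter now 9
#14 T2 CAS(5→6) fails; counter now 9
#15 T2 reads 9
#16 T2 CAS(9→10) writes; counter now 10

T2 = (1, 1)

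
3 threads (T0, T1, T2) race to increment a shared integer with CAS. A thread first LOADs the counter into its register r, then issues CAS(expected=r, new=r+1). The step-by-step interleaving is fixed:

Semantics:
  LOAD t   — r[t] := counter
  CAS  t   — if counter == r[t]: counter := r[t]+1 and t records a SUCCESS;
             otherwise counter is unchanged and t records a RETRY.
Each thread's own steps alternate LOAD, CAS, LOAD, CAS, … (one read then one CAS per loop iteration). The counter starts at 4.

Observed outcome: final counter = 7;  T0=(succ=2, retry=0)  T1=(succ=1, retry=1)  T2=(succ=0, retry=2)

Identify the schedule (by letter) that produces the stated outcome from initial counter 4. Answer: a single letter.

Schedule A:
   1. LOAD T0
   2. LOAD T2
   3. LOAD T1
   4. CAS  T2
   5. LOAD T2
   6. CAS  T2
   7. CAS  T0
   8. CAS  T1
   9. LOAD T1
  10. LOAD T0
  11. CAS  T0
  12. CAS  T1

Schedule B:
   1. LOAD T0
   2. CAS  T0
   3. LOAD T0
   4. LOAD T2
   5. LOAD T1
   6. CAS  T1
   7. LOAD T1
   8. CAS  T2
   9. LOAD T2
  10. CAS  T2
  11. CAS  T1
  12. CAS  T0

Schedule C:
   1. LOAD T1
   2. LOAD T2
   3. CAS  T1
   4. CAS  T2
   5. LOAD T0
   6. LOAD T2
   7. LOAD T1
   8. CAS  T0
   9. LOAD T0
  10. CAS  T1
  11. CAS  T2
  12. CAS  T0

C

Tracing schedule C:
1. LOAD T1 → mem=4 r[T1]=4 [LOAD]
2. LOAD T2 → mem=4 r[T2]=4 [LOAD]
3. CAS T1 → mem=5 r[T1]=4 [OK]
4. CAS T2 → mem=5 r[T2]=4 [RETRY]
5. LOAD T0 → mem=5 r[T0]=5 [LOAD]
6. LOAD T2 → mem=5 r[T2]=5 [LOAD]
7. LOAD T1 → mem=5 r[T1]=5 [LOAD]
8. CAS T0 → mem=6 r[T0]=5 [OK]
9. LOAD T0 → mem=6 r[T0]=6 [LOAD]
10. CAS T1 → mem=6 r[T1]=5 [RETRY]
11. CAS T2 → mem=6 r[T2]=5 [RETRY]
12. CAS T0 → mem=7 r[T0]=6 [OK]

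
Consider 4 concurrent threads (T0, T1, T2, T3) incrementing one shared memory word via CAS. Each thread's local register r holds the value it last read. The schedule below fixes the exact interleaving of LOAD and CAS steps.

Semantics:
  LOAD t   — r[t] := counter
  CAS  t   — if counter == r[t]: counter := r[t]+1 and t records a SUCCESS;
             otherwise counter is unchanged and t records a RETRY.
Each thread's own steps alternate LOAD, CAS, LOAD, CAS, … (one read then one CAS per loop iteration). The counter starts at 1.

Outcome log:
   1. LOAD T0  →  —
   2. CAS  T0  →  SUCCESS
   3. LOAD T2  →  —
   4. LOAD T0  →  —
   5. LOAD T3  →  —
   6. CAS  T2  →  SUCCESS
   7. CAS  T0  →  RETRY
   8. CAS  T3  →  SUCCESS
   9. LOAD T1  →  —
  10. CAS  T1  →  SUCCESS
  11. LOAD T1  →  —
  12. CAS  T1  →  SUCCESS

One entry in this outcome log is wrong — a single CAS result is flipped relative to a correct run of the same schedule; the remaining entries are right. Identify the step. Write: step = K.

Correct run:
   1) LOAD T0:  M=1  r_T0=1
   2) CAS  T0:  M=2  r_T0=1 ✓
   3) LOAD T2:  M=2  r_T2=2
   4) LOAD T0:  M=2  r_T0=2
   5) LOAD T3:  M=2  r_T3=2
   6) CAS  T2:  M=3  r_T2=2 ✓
   7) CAS  T0:  M=3  r_T0=2 ✗
   8) CAS  T3:  M=3  r_T3=2 ✗
   9) LOAD T1:  M=3  r_T1=3
  10) CAS  T1:  M=4  r_T1=3 ✓
  11) LOAD T1:  M=4  r_T1=4
  12) CAS  T1:  M=5  r_T1=4 ✓
Mismatch at 8.

step = 8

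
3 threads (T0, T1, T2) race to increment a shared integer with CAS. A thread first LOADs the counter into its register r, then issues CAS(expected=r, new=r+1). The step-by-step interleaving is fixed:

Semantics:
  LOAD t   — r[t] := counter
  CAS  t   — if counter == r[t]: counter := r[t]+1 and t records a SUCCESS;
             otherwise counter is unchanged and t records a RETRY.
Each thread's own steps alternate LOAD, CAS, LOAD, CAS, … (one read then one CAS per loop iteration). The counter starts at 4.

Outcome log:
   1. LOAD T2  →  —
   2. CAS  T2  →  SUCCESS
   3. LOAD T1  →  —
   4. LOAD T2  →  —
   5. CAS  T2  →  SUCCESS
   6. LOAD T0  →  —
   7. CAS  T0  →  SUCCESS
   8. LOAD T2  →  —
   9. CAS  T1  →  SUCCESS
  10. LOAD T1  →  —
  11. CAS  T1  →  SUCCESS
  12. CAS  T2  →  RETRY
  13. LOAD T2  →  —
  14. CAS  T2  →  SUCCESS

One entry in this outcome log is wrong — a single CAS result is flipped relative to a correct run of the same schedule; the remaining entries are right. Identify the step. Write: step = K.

step = 9

Re-executing:
   1) LOAD T2:  M=4  r_T2=4
   2) CAS  T2:  M=5  r_T2=4 ✓
   3) LOAD T1:  M=5  r_T1=5
   4) LOAD T2:  M=5  r_T2=5
   5) CAS  T2:  M=6  r_T2=5 ✓
   6) LOAD T0:  M=6  r_T0=6
   7) CAS  T0:  M=7  r_T0=6 ✓
   8) LOAD T2:  M=7  r_T2=7
   9) CAS  T1:  M=7  r_T1=5 ✗
  10) LOAD T1:  M=7  r_T1=7
  11) CAS  T1:  M=8  r_T1=7 ✓
  12) CAS  T2:  M=8  r_T2=7 ✗
  13) LOAD T2:  M=8  r_T2=8
  14) CAS  T2:  M=9  r_T2=8 ✓
Mismatch at 9.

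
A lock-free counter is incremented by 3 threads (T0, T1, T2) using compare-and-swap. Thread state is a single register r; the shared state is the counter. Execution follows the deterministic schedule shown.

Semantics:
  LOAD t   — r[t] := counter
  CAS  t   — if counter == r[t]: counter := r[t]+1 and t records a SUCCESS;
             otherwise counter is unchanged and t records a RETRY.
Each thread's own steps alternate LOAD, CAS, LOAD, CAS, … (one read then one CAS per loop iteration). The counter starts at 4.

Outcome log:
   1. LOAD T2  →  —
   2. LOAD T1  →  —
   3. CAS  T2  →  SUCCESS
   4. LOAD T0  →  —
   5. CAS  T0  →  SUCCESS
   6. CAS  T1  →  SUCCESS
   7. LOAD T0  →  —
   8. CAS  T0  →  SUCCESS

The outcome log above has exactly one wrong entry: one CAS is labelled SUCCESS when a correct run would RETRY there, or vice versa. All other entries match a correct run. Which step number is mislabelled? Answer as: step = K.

Re-executing:
step 1: T2 LOAD ⇒ load; ctr=4 reg=4
step 2: T1 LOAD ⇒ load; ctr=4 reg=4
step 3: T2 CAS ⇒ ok; ctr=5 reg=4
step 4: T0 LOAD ⇒ load; ctr=5 reg=5
step 5: T0 CAS ⇒ ok; ctr=6 reg=5
step 6: T1 CAS ⇒ retry; ctr=6 reg=4
step 7: T0 LOAD ⇒ load; ctr=6 reg=6
step 8: T0 CAS ⇒ ok; ctr=7 reg=6
Log disagrees first at step 6.

step = 6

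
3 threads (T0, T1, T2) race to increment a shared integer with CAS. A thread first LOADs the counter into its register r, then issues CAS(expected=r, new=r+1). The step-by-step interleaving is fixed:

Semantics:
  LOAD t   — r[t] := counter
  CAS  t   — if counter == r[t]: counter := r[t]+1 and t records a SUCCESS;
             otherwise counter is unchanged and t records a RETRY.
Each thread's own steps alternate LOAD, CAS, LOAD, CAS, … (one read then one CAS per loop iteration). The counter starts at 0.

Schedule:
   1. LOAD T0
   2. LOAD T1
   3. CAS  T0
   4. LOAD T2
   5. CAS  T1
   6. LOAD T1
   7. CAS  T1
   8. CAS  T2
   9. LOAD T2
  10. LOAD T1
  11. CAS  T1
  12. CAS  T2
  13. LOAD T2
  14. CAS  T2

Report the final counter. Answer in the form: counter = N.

T0 LOAD — after: cnt=0, r=0 — load
T1 LOAD — after: cnt=0, r=0 — load
T0 CAS — after: cnt=1, r=0 — ok
T2 LOAD — after: cnt=1, r=1 — load
T1 CAS — after: cnt=1, r=0 — retry
T1 LOAD — after: cnt=1, r=1 — load
T1 CAS — after: cnt=2, r=1 — ok
T2 CAS — after: cnt=2, r=1 — retry
T2 LOAD — after: cnt=2, r=2 — load
T1 LOAD — after: cnt=2, r=2 — load
T1 CAS — after: cnt=3, r=2 — ok
T2 CAS — after: cnt=3, r=2 — retry
T2 LOAD — after: cnt=3, r=3 — load
T2 CAS — after: cnt=4, r=3 — ok

counter = 4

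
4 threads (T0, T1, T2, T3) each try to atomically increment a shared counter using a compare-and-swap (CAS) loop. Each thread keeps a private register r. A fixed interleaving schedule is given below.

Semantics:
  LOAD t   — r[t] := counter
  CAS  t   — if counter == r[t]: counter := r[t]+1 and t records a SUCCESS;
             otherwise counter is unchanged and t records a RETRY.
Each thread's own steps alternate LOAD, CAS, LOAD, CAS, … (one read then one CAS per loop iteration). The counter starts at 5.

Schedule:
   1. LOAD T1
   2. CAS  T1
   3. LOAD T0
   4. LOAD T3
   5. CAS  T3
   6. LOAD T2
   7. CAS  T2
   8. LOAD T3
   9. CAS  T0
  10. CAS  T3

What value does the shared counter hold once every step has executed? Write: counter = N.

counter = 9

#1 T1 reads 5
#2 T1 CAS(5→6) writes; counter now 6
#3 T0 reads 6
#4 T3 reads 6
#5 T3 CAS(6→7) writes; counter now 7
#6 T2 reads 7
#7 T2 CAS(7→8) writes; counter now 8
#8 T3 reads 8
#9 T0 CAS(6→7) fails; counter now 8
#10 T3 CAS(8→9) writes; counter now 9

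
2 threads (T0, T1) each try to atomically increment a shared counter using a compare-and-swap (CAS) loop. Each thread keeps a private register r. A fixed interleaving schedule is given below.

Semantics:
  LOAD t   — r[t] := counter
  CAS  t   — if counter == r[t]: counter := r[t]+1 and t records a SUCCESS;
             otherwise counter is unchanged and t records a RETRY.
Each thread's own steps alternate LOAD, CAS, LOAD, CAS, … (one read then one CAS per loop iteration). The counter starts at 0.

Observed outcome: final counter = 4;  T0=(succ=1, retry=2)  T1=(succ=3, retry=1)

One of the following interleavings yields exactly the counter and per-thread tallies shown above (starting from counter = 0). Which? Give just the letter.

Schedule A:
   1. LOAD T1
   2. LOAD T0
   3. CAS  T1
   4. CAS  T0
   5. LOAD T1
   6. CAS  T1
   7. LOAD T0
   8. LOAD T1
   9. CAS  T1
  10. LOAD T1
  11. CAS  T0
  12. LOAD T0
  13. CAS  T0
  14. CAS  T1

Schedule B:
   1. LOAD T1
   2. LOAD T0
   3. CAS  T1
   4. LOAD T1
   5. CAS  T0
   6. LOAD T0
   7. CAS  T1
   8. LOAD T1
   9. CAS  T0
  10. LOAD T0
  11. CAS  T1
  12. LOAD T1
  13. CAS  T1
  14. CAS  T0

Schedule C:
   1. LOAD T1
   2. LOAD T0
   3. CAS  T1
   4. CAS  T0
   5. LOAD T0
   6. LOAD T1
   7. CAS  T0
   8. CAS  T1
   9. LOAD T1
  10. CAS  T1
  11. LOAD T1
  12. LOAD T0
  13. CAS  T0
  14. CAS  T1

A

Run A:
[1] T1.load  rd  (counter 0, T1.r 0)
[2] T0.load  rd  (counter 0, T0.r 0)
[3] T1.cas  hit  (counter 1, T1.r 0)
[4] T0.cas  miss  (counter 1, T0.r 0)
[5] T1.load  rd  (counter 1, T1.r 1)
[6] T1.cas  hit  (counter 2, T1.r 1)
[7] T0.load  rd  (counter 2, T0.r 2)
[8] T1.load  rd  (counter 2, T1.r 2)
[9] T1.cas  hit  (counter 3, T1.r 2)
[10] T1.load  rd  (counter 3, T1.r 3)
[11] T0.cas  miss  (counter 3, T0.r 2)
[12] T0.load  rd  (counter 3, T0.r 3)
[13] T0.cas  hit  (counter 4, T0.r 3)
[14] T1.cas  miss  (counter 4, T1.r 3)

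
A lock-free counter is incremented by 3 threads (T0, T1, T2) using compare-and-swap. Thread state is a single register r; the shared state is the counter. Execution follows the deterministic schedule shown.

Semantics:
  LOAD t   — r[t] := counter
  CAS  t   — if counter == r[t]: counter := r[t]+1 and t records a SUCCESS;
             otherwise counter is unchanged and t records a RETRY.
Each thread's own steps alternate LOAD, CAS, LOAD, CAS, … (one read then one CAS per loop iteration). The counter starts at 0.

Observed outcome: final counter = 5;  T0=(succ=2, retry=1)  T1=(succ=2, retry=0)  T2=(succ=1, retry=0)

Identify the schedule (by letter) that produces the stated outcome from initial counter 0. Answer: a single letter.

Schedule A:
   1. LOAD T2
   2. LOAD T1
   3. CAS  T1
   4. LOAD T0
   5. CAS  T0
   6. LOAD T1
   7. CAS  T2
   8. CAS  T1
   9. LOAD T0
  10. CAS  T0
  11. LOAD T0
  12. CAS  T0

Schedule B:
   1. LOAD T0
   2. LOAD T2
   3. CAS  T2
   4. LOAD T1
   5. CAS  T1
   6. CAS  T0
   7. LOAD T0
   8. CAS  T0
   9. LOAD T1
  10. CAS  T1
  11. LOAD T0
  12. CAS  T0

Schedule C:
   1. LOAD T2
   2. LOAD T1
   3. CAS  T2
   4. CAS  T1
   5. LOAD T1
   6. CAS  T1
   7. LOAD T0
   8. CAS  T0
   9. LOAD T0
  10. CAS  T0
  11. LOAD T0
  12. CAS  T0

Run B:
#1 T0 reads 0
#2 T2 reads 0
#3 T2 CAS(0→1) writes; counter now 1
#4 T1 reads 1
#5 T1 CAS(1→2) writes; counter now 2
#6 T0 CAS(0→1) fails; counter now 2
#7 T0 reads 2
#8 T0 CAS(2→3) writes; counter now 3
#9 T1 reads 3
#10 T1 CAS(3→4) writes; counter now 4
#11 T0 reads 4
#12 T0 CAS(4→5) writes; counter now 5

B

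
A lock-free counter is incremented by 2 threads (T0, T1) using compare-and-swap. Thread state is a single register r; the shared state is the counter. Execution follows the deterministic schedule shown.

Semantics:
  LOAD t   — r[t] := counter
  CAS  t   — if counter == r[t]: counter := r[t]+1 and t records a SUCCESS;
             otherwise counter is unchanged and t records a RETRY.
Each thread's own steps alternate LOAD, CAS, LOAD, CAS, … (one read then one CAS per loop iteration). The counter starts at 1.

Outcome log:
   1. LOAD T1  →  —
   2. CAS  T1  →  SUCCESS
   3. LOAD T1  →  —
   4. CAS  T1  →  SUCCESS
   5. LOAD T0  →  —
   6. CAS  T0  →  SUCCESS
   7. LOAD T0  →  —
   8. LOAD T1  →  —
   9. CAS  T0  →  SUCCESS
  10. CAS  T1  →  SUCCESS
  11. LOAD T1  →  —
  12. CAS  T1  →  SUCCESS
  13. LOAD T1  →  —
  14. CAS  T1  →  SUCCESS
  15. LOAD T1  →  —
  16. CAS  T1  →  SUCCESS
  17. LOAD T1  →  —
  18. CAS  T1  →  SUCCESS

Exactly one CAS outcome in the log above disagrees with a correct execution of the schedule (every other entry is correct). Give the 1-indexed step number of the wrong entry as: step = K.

Correct run:
T1 LOAD — after: cnt=1, r=1 — load
T1 CAS — after: cnt=2, r=1 — ok
T1 LOAD — after: cnt=2, r=2 — load
T1 CAS — after: cnt=3, r=2 — ok
T0 LOAD — after: cnt=3, r=3 — load
T0 CAS — after: cnt=4, r=3 — ok
T0 LOAD — after: cnt=4, r=4 — load
T1 LOAD — after: cnt=4, r=4 — load
T0 CAS — after: cnt=5, r=4 — ok
T1 CAS — after: cnt=5, r=4 — retry
T1 LOAD — after: cnt=5, r=5 — load
T1 CAS — after: cnt=6, r=5 — ok
T1 LOAD — after: cnt=6, r=6 — load
T1 CAS — after: cnt=7, r=6 — ok
T1 LOAD — after: cnt=7, r=7 — load
T1 CAS — after: cnt=8, r=7 — ok
T1 LOAD — after: cnt=8, r=8 — load
T1 CAS — after: cnt=9, r=8 — ok
Flip is step 10.

step = 10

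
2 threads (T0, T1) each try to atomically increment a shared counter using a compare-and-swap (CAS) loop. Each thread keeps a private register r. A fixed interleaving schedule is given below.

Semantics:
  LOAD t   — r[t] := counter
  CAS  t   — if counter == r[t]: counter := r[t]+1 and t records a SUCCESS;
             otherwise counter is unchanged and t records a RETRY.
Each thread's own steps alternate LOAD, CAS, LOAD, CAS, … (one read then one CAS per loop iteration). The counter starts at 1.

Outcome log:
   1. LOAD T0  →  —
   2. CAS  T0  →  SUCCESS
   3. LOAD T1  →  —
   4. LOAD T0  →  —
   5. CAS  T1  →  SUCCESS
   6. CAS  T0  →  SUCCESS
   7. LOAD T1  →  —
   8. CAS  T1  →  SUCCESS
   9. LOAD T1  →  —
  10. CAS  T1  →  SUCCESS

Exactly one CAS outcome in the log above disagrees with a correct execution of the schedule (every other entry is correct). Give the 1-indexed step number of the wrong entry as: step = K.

Correct run:
[1] T0.load  rd  (counter 1, T0.r 1)
[2] T0.cas  hit  (counter 2, T0.r 1)
[3] T1.load  rd  (counter 2, T1.r 2)
[4] T0.load  rd  (counter 2, T0.r 2)
[5] T1.cas  hit  (counter 3, T1.r 2)
[6] T0.cas  miss  (counter 3, T0.r 2)
[7] T1.load  rd  (counter 3, T1.r 3)
[8] T1.cas  hit  (counter 4, T1.r 3)
[9] T1.load  rd  (counter 4, T1.r 4)
[10] T1.cas  hit  (counter 5, T1.r 4)
Log disagrees first at step 6.

step = 6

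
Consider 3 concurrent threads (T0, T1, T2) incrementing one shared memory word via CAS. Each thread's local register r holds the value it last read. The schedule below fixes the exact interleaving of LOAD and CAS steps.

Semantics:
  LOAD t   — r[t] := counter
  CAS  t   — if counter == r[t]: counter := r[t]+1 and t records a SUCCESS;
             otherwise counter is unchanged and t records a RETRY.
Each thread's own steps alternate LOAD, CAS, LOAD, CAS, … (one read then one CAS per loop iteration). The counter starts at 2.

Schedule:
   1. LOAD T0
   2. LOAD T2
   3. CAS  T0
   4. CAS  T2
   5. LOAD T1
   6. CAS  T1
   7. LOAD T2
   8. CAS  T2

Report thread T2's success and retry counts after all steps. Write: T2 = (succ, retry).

T2 = (1, 1)

   1) LOAD T0:  M=2  r_T0=2
   2) LOAD T2:  M=2  r_T2=2
   3) CAS  T0:  M=3  r_T0=2 ✓
   4) CAS  T2:  M=3  r_T2=2 ✗
   5) LOAD T1:  M=3  r_T1=3
   6) CAS  T1:  M=4  r_T1=3 ✓
   7) LOAD T2:  M=4  r_T2=4
   8) CAS  T2:  M=5  r_T2=4 ✓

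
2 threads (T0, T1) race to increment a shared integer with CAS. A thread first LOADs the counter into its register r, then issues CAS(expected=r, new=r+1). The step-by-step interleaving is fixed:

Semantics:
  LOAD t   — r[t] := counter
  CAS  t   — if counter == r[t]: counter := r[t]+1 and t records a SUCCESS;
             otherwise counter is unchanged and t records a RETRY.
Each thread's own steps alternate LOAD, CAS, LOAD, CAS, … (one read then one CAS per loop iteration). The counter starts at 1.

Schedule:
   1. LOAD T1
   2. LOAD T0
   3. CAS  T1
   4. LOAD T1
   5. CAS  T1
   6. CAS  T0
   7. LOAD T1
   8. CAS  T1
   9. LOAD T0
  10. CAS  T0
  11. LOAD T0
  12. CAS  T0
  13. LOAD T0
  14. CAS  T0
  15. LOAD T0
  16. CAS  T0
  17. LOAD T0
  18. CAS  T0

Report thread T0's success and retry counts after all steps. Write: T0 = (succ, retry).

#1 T1 reads 1
#2 T0 reads 1
#3 T1 CAS(1→2) writes; counter now 2
#4 T1 reads 2
#5 T1 CAS(2→3) writes; counter now 3
#6 T0 CAS(1→2) fails; counter now 3
#7 T1 reads 3
#8 T1 CAS(3→4) writes; counter now 4
#9 T0 reads 4
#10 T0 CAS(4→5) writes; counter now 5
#11 T0 reads 5
#12 T0 CAS(5→6) writes; counter now 6
#13 T0 reads 6
#14 T0 CAS(6→7) writes; counter now 7
#15 T0 reads 7
#16 T0 CAS(7→8) writes; counter now 8
#17 T0 reads 8
#18 T0 CAS(8→9) writes; counter now 9

T0 = (5, 1)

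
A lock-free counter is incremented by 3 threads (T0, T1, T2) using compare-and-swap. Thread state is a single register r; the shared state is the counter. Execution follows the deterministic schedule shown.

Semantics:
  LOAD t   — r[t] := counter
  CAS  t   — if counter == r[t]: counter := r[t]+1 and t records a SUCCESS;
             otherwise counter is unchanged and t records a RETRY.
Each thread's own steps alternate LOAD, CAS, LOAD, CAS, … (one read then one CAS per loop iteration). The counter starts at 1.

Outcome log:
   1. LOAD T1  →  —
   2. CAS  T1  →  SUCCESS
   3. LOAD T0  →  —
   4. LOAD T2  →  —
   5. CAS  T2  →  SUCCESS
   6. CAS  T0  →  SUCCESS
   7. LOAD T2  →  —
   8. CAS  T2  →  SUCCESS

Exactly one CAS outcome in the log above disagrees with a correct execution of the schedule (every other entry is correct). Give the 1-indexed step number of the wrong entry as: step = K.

step = 6

Re-executing:
#1 T1 reads 1
#2 T1 CAS(1→2) writes; counter now 2
#3 T0 reads 2
#4 T2 reads 2
#5 T2 CAS(2→3) writes; counter now 3
#6 T0 CAS(2→3) fails; counter now 3
#7 T2 reads 3
#8 T2 CAS(3→4) writes; counter now 4
Log disagrees first at step 6.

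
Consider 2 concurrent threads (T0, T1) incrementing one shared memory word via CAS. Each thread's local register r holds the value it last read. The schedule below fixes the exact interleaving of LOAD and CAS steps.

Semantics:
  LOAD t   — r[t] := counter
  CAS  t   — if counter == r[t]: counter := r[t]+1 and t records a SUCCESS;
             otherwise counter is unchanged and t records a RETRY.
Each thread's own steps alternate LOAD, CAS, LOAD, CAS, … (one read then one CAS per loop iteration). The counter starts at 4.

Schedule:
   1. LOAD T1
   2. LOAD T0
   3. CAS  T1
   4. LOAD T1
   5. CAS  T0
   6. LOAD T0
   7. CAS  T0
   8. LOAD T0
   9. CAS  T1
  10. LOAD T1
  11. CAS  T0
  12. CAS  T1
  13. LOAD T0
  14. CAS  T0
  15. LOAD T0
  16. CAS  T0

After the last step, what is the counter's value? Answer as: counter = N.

counter = 9

T1 LOAD — after: cnt=4, r=4 — load
T0 LOAD — after: cnt=4, r=4 — load
T1 CAS — after: cnt=5, r=4 — ok
T1 LOAD — after: cnt=5, r=5 — load
T0 CAS — after: cnt=5, r=4 — retry
T0 LOAD — after: cnt=5, r=5 — load
T0 CAS — after: cnt=6, r=5 — ok
T0 LOAD — after: cnt=6, r=6 — load
T1 CAS — after: cnt=6, r=5 — retry
T1 LOAD — after: cnt=6, r=6 — load
T0 CAS — after: cnt=7, r=6 — ok
T1 CAS — after: cnt=7, r=6 — retry
T0 LOAD — after: cnt=7, r=7 — load
T0 CAS — after: cnt=8, r=7 — ok
T0 LOAD — after: cnt=8, r=8 — load
T0 CAS — after: cnt=9, r=8 — ok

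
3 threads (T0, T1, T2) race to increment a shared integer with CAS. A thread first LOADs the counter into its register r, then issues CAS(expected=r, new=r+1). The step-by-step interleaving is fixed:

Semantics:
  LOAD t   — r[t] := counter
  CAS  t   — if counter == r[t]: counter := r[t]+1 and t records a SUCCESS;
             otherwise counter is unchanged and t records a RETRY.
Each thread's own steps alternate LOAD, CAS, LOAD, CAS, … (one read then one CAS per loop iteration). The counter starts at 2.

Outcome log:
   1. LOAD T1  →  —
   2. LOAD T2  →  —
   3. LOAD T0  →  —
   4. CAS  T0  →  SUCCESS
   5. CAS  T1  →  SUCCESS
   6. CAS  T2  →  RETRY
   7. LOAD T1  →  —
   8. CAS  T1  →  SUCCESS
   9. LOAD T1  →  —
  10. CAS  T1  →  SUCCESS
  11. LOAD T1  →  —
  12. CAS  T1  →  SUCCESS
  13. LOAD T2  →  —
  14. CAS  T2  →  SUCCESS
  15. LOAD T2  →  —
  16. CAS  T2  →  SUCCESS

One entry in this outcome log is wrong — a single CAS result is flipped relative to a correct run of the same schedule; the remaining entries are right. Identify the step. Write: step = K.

Correct run:
[1] T1.load  rd  (counter 2, T1.r 2)
[2] T2.load  rd  (counter 2, T2.r 2)
[3] T0.load  rd  (counter 2, T0.r 2)
[4] T0.cas  hit  (counter 3, T0.r 2)
[5] T1.cas  miss  (counter 3, T1.r 2)
[6] T2.cas  miss  (counter 3, T2.r 2)
[7] T1.load  rd  (counter 3, T1.r 3)
[8] T1.cas  hit  (counter 4, T1.r 3)
[9] T1.load  rd  (counter 4, T1.r 4)
[10] T1.cas  hit  (counter 5, T1.r 4)
[11] T1.load  rd  (counter 5, T1.r 5)
[12] T1.cas  hit  (counter 6, T1.r 5)
[13] T2.load  rd  (counter 6, T2.r 6)
[14] T2.cas  hit  (counter 7, T2.r 6)
[15] T2.load  rd  (counter 7, T2.r 7)
[16] T2.cas  hit  (counter 8, T2.r 7)
Log disagrees first at step 5.

step = 5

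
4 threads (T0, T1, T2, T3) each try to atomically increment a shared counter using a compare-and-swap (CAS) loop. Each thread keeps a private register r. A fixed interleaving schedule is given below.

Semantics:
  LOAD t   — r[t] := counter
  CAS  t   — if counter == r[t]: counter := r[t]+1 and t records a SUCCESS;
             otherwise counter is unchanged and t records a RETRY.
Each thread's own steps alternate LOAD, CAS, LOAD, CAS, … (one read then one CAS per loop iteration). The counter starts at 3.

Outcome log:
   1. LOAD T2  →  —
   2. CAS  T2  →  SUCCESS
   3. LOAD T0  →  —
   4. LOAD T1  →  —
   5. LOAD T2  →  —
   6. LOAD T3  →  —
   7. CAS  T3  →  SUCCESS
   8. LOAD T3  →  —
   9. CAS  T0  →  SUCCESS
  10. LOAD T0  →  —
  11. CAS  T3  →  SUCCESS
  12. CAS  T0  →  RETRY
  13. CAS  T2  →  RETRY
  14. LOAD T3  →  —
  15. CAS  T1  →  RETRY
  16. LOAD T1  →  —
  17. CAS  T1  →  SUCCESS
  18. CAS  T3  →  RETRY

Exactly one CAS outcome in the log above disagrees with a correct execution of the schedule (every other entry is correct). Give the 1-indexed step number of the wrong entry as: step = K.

Reference trace:
   1) LOAD T2:  M=3  r_T2=3
   2) CAS  T2:  M=4  r_T2=3 ✓
   3) LOAD T0:  M=4  r_T0=4
   4) LOAD T1:  M=4  r_T1=4
   5) LOAD T2:  M=4  r_T2=4
   6) LOAD T3:  M=4  r_T3=4
   7) CAS  T3:  M=5  r_T3=4 ✓
   8) LOAD T3:  M=5  r_T3=5
   9) CAS  T0:  M=5  r_T0=4 ✗
  10) LOAD T0:  M=5  r_T0=5
  11) CAS  T3:  M=6  r_T3=5 ✓
  12) CAS  T0:  M=6  r_T0=5 ✗
  13) CAS  T2:  M=6  r_T2=4 ✗
  14) LOAD T3:  M=6  r_T3=6
  15) CAS  T1:  M=6  r_T1=4 ✗
  16) LOAD T1:  M=6  r_T1=6
  17) CAS  T1:  M=7  r_T1=6 ✓
  18) CAS  T3:  M=7  r_T3=6 ✗
Flip is step 9.

step = 9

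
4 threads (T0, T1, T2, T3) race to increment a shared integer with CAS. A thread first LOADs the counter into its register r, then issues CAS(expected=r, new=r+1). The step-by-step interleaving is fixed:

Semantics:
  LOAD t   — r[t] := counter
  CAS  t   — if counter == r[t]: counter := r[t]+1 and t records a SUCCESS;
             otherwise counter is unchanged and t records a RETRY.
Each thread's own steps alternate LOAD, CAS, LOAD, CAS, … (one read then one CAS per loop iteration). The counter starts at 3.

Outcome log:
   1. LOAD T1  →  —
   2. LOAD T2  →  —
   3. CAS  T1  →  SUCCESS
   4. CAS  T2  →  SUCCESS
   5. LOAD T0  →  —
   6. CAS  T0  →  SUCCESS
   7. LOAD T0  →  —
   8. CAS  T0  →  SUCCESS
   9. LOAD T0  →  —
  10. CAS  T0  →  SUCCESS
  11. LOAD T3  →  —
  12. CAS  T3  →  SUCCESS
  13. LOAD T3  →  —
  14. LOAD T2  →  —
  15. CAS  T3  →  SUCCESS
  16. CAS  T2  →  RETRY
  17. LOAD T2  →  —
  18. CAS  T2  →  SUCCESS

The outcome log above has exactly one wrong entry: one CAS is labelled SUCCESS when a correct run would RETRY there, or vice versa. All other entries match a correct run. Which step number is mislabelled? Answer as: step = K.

step = 4

Reference trace:
1. LOAD T1 → mem=3 r[T1]=3 [LOAD]
2. LOAD T2 → mem=3 r[T2]=3 [LOAD]
3. CAS T1 → mem=4 r[T1]=3 [OK]
4. CAS T2 → mem=4 r[T2]=3 [RETRY]
5. LOAD T0 → mem=4 r[T0]=4 [LOAD]
6. CAS T0 → mem=5 r[T0]=4 [OK]
7. LOAD T0 → mem=5 r[T0]=5 [LOAD]
8. CAS T0 → mem=6 r[T0]=5 [OK]
9. LOAD T0 → mem=6 r[T0]=6 [LOAD]
10. CAS T0 → mem=7 r[T0]=6 [OK]
11. LOAD T3 → mem=7 r[T3]=7 [LOAD]
12. CAS T3 → mem=8 r[T3]=7 [OK]
13. LOAD T3 → mem=8 r[T3]=8 [LOAD]
14. LOAD T2 → mem=8 r[T2]=8 [LOAD]
15. CAS T3 → mem=9 r[T3]=8 [OK]
16. CAS T2 → mem=9 r[T2]=8 [RETRY]
17. LOAD T2 → mem=9 r[T2]=9 [LOAD]
18. CAS T2 → mem=10 r[T2]=9 [OK]
Log disagrees first at step 4.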